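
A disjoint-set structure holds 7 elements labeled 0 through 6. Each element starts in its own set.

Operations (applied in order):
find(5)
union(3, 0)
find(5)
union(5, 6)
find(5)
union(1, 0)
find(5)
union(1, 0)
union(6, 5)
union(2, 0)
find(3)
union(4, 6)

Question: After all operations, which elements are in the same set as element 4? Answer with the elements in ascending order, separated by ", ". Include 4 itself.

Step 1: find(5) -> no change; set of 5 is {5}
Step 2: union(3, 0) -> merged; set of 3 now {0, 3}
Step 3: find(5) -> no change; set of 5 is {5}
Step 4: union(5, 6) -> merged; set of 5 now {5, 6}
Step 5: find(5) -> no change; set of 5 is {5, 6}
Step 6: union(1, 0) -> merged; set of 1 now {0, 1, 3}
Step 7: find(5) -> no change; set of 5 is {5, 6}
Step 8: union(1, 0) -> already same set; set of 1 now {0, 1, 3}
Step 9: union(6, 5) -> already same set; set of 6 now {5, 6}
Step 10: union(2, 0) -> merged; set of 2 now {0, 1, 2, 3}
Step 11: find(3) -> no change; set of 3 is {0, 1, 2, 3}
Step 12: union(4, 6) -> merged; set of 4 now {4, 5, 6}
Component of 4: {4, 5, 6}

Answer: 4, 5, 6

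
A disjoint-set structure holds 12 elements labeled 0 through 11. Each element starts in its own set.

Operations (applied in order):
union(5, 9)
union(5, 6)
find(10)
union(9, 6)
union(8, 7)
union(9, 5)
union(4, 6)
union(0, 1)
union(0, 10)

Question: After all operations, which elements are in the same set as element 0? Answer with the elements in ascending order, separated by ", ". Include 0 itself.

Step 1: union(5, 9) -> merged; set of 5 now {5, 9}
Step 2: union(5, 6) -> merged; set of 5 now {5, 6, 9}
Step 3: find(10) -> no change; set of 10 is {10}
Step 4: union(9, 6) -> already same set; set of 9 now {5, 6, 9}
Step 5: union(8, 7) -> merged; set of 8 now {7, 8}
Step 6: union(9, 5) -> already same set; set of 9 now {5, 6, 9}
Step 7: union(4, 6) -> merged; set of 4 now {4, 5, 6, 9}
Step 8: union(0, 1) -> merged; set of 0 now {0, 1}
Step 9: union(0, 10) -> merged; set of 0 now {0, 1, 10}
Component of 0: {0, 1, 10}

Answer: 0, 1, 10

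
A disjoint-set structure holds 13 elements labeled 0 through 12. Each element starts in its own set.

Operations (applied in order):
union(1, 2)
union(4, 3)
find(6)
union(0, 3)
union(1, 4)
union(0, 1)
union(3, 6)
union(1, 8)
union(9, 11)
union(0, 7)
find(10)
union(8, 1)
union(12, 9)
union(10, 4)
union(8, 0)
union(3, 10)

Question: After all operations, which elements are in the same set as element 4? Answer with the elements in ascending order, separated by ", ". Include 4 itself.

Step 1: union(1, 2) -> merged; set of 1 now {1, 2}
Step 2: union(4, 3) -> merged; set of 4 now {3, 4}
Step 3: find(6) -> no change; set of 6 is {6}
Step 4: union(0, 3) -> merged; set of 0 now {0, 3, 4}
Step 5: union(1, 4) -> merged; set of 1 now {0, 1, 2, 3, 4}
Step 6: union(0, 1) -> already same set; set of 0 now {0, 1, 2, 3, 4}
Step 7: union(3, 6) -> merged; set of 3 now {0, 1, 2, 3, 4, 6}
Step 8: union(1, 8) -> merged; set of 1 now {0, 1, 2, 3, 4, 6, 8}
Step 9: union(9, 11) -> merged; set of 9 now {9, 11}
Step 10: union(0, 7) -> merged; set of 0 now {0, 1, 2, 3, 4, 6, 7, 8}
Step 11: find(10) -> no change; set of 10 is {10}
Step 12: union(8, 1) -> already same set; set of 8 now {0, 1, 2, 3, 4, 6, 7, 8}
Step 13: union(12, 9) -> merged; set of 12 now {9, 11, 12}
Step 14: union(10, 4) -> merged; set of 10 now {0, 1, 2, 3, 4, 6, 7, 8, 10}
Step 15: union(8, 0) -> already same set; set of 8 now {0, 1, 2, 3, 4, 6, 7, 8, 10}
Step 16: union(3, 10) -> already same set; set of 3 now {0, 1, 2, 3, 4, 6, 7, 8, 10}
Component of 4: {0, 1, 2, 3, 4, 6, 7, 8, 10}

Answer: 0, 1, 2, 3, 4, 6, 7, 8, 10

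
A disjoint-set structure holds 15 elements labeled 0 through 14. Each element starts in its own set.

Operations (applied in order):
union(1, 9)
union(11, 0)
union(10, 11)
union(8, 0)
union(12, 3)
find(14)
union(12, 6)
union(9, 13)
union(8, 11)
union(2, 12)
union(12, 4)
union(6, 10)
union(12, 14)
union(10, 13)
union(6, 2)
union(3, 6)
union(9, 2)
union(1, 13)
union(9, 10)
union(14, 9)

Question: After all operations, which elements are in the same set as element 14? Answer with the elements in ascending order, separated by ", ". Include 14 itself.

Step 1: union(1, 9) -> merged; set of 1 now {1, 9}
Step 2: union(11, 0) -> merged; set of 11 now {0, 11}
Step 3: union(10, 11) -> merged; set of 10 now {0, 10, 11}
Step 4: union(8, 0) -> merged; set of 8 now {0, 8, 10, 11}
Step 5: union(12, 3) -> merged; set of 12 now {3, 12}
Step 6: find(14) -> no change; set of 14 is {14}
Step 7: union(12, 6) -> merged; set of 12 now {3, 6, 12}
Step 8: union(9, 13) -> merged; set of 9 now {1, 9, 13}
Step 9: union(8, 11) -> already same set; set of 8 now {0, 8, 10, 11}
Step 10: union(2, 12) -> merged; set of 2 now {2, 3, 6, 12}
Step 11: union(12, 4) -> merged; set of 12 now {2, 3, 4, 6, 12}
Step 12: union(6, 10) -> merged; set of 6 now {0, 2, 3, 4, 6, 8, 10, 11, 12}
Step 13: union(12, 14) -> merged; set of 12 now {0, 2, 3, 4, 6, 8, 10, 11, 12, 14}
Step 14: union(10, 13) -> merged; set of 10 now {0, 1, 2, 3, 4, 6, 8, 9, 10, 11, 12, 13, 14}
Step 15: union(6, 2) -> already same set; set of 6 now {0, 1, 2, 3, 4, 6, 8, 9, 10, 11, 12, 13, 14}
Step 16: union(3, 6) -> already same set; set of 3 now {0, 1, 2, 3, 4, 6, 8, 9, 10, 11, 12, 13, 14}
Step 17: union(9, 2) -> already same set; set of 9 now {0, 1, 2, 3, 4, 6, 8, 9, 10, 11, 12, 13, 14}
Step 18: union(1, 13) -> already same set; set of 1 now {0, 1, 2, 3, 4, 6, 8, 9, 10, 11, 12, 13, 14}
Step 19: union(9, 10) -> already same set; set of 9 now {0, 1, 2, 3, 4, 6, 8, 9, 10, 11, 12, 13, 14}
Step 20: union(14, 9) -> already same set; set of 14 now {0, 1, 2, 3, 4, 6, 8, 9, 10, 11, 12, 13, 14}
Component of 14: {0, 1, 2, 3, 4, 6, 8, 9, 10, 11, 12, 13, 14}

Answer: 0, 1, 2, 3, 4, 6, 8, 9, 10, 11, 12, 13, 14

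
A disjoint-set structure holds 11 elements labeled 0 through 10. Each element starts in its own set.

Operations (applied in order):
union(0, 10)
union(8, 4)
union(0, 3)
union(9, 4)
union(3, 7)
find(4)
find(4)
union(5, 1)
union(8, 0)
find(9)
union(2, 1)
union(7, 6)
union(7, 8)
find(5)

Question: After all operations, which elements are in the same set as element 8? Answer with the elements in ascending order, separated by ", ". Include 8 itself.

Answer: 0, 3, 4, 6, 7, 8, 9, 10

Derivation:
Step 1: union(0, 10) -> merged; set of 0 now {0, 10}
Step 2: union(8, 4) -> merged; set of 8 now {4, 8}
Step 3: union(0, 3) -> merged; set of 0 now {0, 3, 10}
Step 4: union(9, 4) -> merged; set of 9 now {4, 8, 9}
Step 5: union(3, 7) -> merged; set of 3 now {0, 3, 7, 10}
Step 6: find(4) -> no change; set of 4 is {4, 8, 9}
Step 7: find(4) -> no change; set of 4 is {4, 8, 9}
Step 8: union(5, 1) -> merged; set of 5 now {1, 5}
Step 9: union(8, 0) -> merged; set of 8 now {0, 3, 4, 7, 8, 9, 10}
Step 10: find(9) -> no change; set of 9 is {0, 3, 4, 7, 8, 9, 10}
Step 11: union(2, 1) -> merged; set of 2 now {1, 2, 5}
Step 12: union(7, 6) -> merged; set of 7 now {0, 3, 4, 6, 7, 8, 9, 10}
Step 13: union(7, 8) -> already same set; set of 7 now {0, 3, 4, 6, 7, 8, 9, 10}
Step 14: find(5) -> no change; set of 5 is {1, 2, 5}
Component of 8: {0, 3, 4, 6, 7, 8, 9, 10}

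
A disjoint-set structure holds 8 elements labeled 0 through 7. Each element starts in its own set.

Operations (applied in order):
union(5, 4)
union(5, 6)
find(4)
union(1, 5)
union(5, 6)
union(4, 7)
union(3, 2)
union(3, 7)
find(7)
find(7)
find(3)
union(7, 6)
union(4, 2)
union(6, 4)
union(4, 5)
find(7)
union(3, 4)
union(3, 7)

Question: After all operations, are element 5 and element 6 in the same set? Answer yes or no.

Answer: yes

Derivation:
Step 1: union(5, 4) -> merged; set of 5 now {4, 5}
Step 2: union(5, 6) -> merged; set of 5 now {4, 5, 6}
Step 3: find(4) -> no change; set of 4 is {4, 5, 6}
Step 4: union(1, 5) -> merged; set of 1 now {1, 4, 5, 6}
Step 5: union(5, 6) -> already same set; set of 5 now {1, 4, 5, 6}
Step 6: union(4, 7) -> merged; set of 4 now {1, 4, 5, 6, 7}
Step 7: union(3, 2) -> merged; set of 3 now {2, 3}
Step 8: union(3, 7) -> merged; set of 3 now {1, 2, 3, 4, 5, 6, 7}
Step 9: find(7) -> no change; set of 7 is {1, 2, 3, 4, 5, 6, 7}
Step 10: find(7) -> no change; set of 7 is {1, 2, 3, 4, 5, 6, 7}
Step 11: find(3) -> no change; set of 3 is {1, 2, 3, 4, 5, 6, 7}
Step 12: union(7, 6) -> already same set; set of 7 now {1, 2, 3, 4, 5, 6, 7}
Step 13: union(4, 2) -> already same set; set of 4 now {1, 2, 3, 4, 5, 6, 7}
Step 14: union(6, 4) -> already same set; set of 6 now {1, 2, 3, 4, 5, 6, 7}
Step 15: union(4, 5) -> already same set; set of 4 now {1, 2, 3, 4, 5, 6, 7}
Step 16: find(7) -> no change; set of 7 is {1, 2, 3, 4, 5, 6, 7}
Step 17: union(3, 4) -> already same set; set of 3 now {1, 2, 3, 4, 5, 6, 7}
Step 18: union(3, 7) -> already same set; set of 3 now {1, 2, 3, 4, 5, 6, 7}
Set of 5: {1, 2, 3, 4, 5, 6, 7}; 6 is a member.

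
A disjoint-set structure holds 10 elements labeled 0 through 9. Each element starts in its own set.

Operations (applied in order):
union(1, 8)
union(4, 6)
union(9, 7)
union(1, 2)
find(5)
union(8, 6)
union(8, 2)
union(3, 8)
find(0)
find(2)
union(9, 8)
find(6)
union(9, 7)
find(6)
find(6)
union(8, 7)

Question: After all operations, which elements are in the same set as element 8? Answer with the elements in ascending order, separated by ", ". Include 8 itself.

Step 1: union(1, 8) -> merged; set of 1 now {1, 8}
Step 2: union(4, 6) -> merged; set of 4 now {4, 6}
Step 3: union(9, 7) -> merged; set of 9 now {7, 9}
Step 4: union(1, 2) -> merged; set of 1 now {1, 2, 8}
Step 5: find(5) -> no change; set of 5 is {5}
Step 6: union(8, 6) -> merged; set of 8 now {1, 2, 4, 6, 8}
Step 7: union(8, 2) -> already same set; set of 8 now {1, 2, 4, 6, 8}
Step 8: union(3, 8) -> merged; set of 3 now {1, 2, 3, 4, 6, 8}
Step 9: find(0) -> no change; set of 0 is {0}
Step 10: find(2) -> no change; set of 2 is {1, 2, 3, 4, 6, 8}
Step 11: union(9, 8) -> merged; set of 9 now {1, 2, 3, 4, 6, 7, 8, 9}
Step 12: find(6) -> no change; set of 6 is {1, 2, 3, 4, 6, 7, 8, 9}
Step 13: union(9, 7) -> already same set; set of 9 now {1, 2, 3, 4, 6, 7, 8, 9}
Step 14: find(6) -> no change; set of 6 is {1, 2, 3, 4, 6, 7, 8, 9}
Step 15: find(6) -> no change; set of 6 is {1, 2, 3, 4, 6, 7, 8, 9}
Step 16: union(8, 7) -> already same set; set of 8 now {1, 2, 3, 4, 6, 7, 8, 9}
Component of 8: {1, 2, 3, 4, 6, 7, 8, 9}

Answer: 1, 2, 3, 4, 6, 7, 8, 9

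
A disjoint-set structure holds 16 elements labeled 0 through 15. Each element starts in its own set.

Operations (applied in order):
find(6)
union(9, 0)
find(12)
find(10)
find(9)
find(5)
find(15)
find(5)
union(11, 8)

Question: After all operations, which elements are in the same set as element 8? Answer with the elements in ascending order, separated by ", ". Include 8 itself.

Step 1: find(6) -> no change; set of 6 is {6}
Step 2: union(9, 0) -> merged; set of 9 now {0, 9}
Step 3: find(12) -> no change; set of 12 is {12}
Step 4: find(10) -> no change; set of 10 is {10}
Step 5: find(9) -> no change; set of 9 is {0, 9}
Step 6: find(5) -> no change; set of 5 is {5}
Step 7: find(15) -> no change; set of 15 is {15}
Step 8: find(5) -> no change; set of 5 is {5}
Step 9: union(11, 8) -> merged; set of 11 now {8, 11}
Component of 8: {8, 11}

Answer: 8, 11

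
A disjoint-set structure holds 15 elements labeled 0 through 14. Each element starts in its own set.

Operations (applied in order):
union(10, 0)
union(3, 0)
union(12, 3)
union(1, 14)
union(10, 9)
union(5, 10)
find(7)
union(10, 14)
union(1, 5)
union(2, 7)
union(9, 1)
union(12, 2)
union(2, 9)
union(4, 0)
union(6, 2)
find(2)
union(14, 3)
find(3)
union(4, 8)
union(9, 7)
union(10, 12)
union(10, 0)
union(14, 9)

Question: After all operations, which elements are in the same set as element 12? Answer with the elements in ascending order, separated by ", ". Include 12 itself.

Answer: 0, 1, 2, 3, 4, 5, 6, 7, 8, 9, 10, 12, 14

Derivation:
Step 1: union(10, 0) -> merged; set of 10 now {0, 10}
Step 2: union(3, 0) -> merged; set of 3 now {0, 3, 10}
Step 3: union(12, 3) -> merged; set of 12 now {0, 3, 10, 12}
Step 4: union(1, 14) -> merged; set of 1 now {1, 14}
Step 5: union(10, 9) -> merged; set of 10 now {0, 3, 9, 10, 12}
Step 6: union(5, 10) -> merged; set of 5 now {0, 3, 5, 9, 10, 12}
Step 7: find(7) -> no change; set of 7 is {7}
Step 8: union(10, 14) -> merged; set of 10 now {0, 1, 3, 5, 9, 10, 12, 14}
Step 9: union(1, 5) -> already same set; set of 1 now {0, 1, 3, 5, 9, 10, 12, 14}
Step 10: union(2, 7) -> merged; set of 2 now {2, 7}
Step 11: union(9, 1) -> already same set; set of 9 now {0, 1, 3, 5, 9, 10, 12, 14}
Step 12: union(12, 2) -> merged; set of 12 now {0, 1, 2, 3, 5, 7, 9, 10, 12, 14}
Step 13: union(2, 9) -> already same set; set of 2 now {0, 1, 2, 3, 5, 7, 9, 10, 12, 14}
Step 14: union(4, 0) -> merged; set of 4 now {0, 1, 2, 3, 4, 5, 7, 9, 10, 12, 14}
Step 15: union(6, 2) -> merged; set of 6 now {0, 1, 2, 3, 4, 5, 6, 7, 9, 10, 12, 14}
Step 16: find(2) -> no change; set of 2 is {0, 1, 2, 3, 4, 5, 6, 7, 9, 10, 12, 14}
Step 17: union(14, 3) -> already same set; set of 14 now {0, 1, 2, 3, 4, 5, 6, 7, 9, 10, 12, 14}
Step 18: find(3) -> no change; set of 3 is {0, 1, 2, 3, 4, 5, 6, 7, 9, 10, 12, 14}
Step 19: union(4, 8) -> merged; set of 4 now {0, 1, 2, 3, 4, 5, 6, 7, 8, 9, 10, 12, 14}
Step 20: union(9, 7) -> already same set; set of 9 now {0, 1, 2, 3, 4, 5, 6, 7, 8, 9, 10, 12, 14}
Step 21: union(10, 12) -> already same set; set of 10 now {0, 1, 2, 3, 4, 5, 6, 7, 8, 9, 10, 12, 14}
Step 22: union(10, 0) -> already same set; set of 10 now {0, 1, 2, 3, 4, 5, 6, 7, 8, 9, 10, 12, 14}
Step 23: union(14, 9) -> already same set; set of 14 now {0, 1, 2, 3, 4, 5, 6, 7, 8, 9, 10, 12, 14}
Component of 12: {0, 1, 2, 3, 4, 5, 6, 7, 8, 9, 10, 12, 14}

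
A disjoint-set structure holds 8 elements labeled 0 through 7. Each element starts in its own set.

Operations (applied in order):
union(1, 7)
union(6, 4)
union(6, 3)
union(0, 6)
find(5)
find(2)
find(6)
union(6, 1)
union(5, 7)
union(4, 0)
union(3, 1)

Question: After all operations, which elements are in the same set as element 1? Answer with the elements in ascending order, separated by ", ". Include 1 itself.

Answer: 0, 1, 3, 4, 5, 6, 7

Derivation:
Step 1: union(1, 7) -> merged; set of 1 now {1, 7}
Step 2: union(6, 4) -> merged; set of 6 now {4, 6}
Step 3: union(6, 3) -> merged; set of 6 now {3, 4, 6}
Step 4: union(0, 6) -> merged; set of 0 now {0, 3, 4, 6}
Step 5: find(5) -> no change; set of 5 is {5}
Step 6: find(2) -> no change; set of 2 is {2}
Step 7: find(6) -> no change; set of 6 is {0, 3, 4, 6}
Step 8: union(6, 1) -> merged; set of 6 now {0, 1, 3, 4, 6, 7}
Step 9: union(5, 7) -> merged; set of 5 now {0, 1, 3, 4, 5, 6, 7}
Step 10: union(4, 0) -> already same set; set of 4 now {0, 1, 3, 4, 5, 6, 7}
Step 11: union(3, 1) -> already same set; set of 3 now {0, 1, 3, 4, 5, 6, 7}
Component of 1: {0, 1, 3, 4, 5, 6, 7}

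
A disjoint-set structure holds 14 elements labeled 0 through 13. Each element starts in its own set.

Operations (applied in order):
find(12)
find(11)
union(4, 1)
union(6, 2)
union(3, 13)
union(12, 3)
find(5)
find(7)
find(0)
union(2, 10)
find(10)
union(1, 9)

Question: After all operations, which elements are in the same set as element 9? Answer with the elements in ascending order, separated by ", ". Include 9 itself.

Step 1: find(12) -> no change; set of 12 is {12}
Step 2: find(11) -> no change; set of 11 is {11}
Step 3: union(4, 1) -> merged; set of 4 now {1, 4}
Step 4: union(6, 2) -> merged; set of 6 now {2, 6}
Step 5: union(3, 13) -> merged; set of 3 now {3, 13}
Step 6: union(12, 3) -> merged; set of 12 now {3, 12, 13}
Step 7: find(5) -> no change; set of 5 is {5}
Step 8: find(7) -> no change; set of 7 is {7}
Step 9: find(0) -> no change; set of 0 is {0}
Step 10: union(2, 10) -> merged; set of 2 now {2, 6, 10}
Step 11: find(10) -> no change; set of 10 is {2, 6, 10}
Step 12: union(1, 9) -> merged; set of 1 now {1, 4, 9}
Component of 9: {1, 4, 9}

Answer: 1, 4, 9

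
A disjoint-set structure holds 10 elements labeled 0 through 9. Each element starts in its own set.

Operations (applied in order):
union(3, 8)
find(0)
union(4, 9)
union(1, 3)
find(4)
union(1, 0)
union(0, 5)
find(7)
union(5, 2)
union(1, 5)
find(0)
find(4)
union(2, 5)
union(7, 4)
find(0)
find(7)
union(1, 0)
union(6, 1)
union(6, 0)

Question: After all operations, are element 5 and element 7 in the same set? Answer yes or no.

Answer: no

Derivation:
Step 1: union(3, 8) -> merged; set of 3 now {3, 8}
Step 2: find(0) -> no change; set of 0 is {0}
Step 3: union(4, 9) -> merged; set of 4 now {4, 9}
Step 4: union(1, 3) -> merged; set of 1 now {1, 3, 8}
Step 5: find(4) -> no change; set of 4 is {4, 9}
Step 6: union(1, 0) -> merged; set of 1 now {0, 1, 3, 8}
Step 7: union(0, 5) -> merged; set of 0 now {0, 1, 3, 5, 8}
Step 8: find(7) -> no change; set of 7 is {7}
Step 9: union(5, 2) -> merged; set of 5 now {0, 1, 2, 3, 5, 8}
Step 10: union(1, 5) -> already same set; set of 1 now {0, 1, 2, 3, 5, 8}
Step 11: find(0) -> no change; set of 0 is {0, 1, 2, 3, 5, 8}
Step 12: find(4) -> no change; set of 4 is {4, 9}
Step 13: union(2, 5) -> already same set; set of 2 now {0, 1, 2, 3, 5, 8}
Step 14: union(7, 4) -> merged; set of 7 now {4, 7, 9}
Step 15: find(0) -> no change; set of 0 is {0, 1, 2, 3, 5, 8}
Step 16: find(7) -> no change; set of 7 is {4, 7, 9}
Step 17: union(1, 0) -> already same set; set of 1 now {0, 1, 2, 3, 5, 8}
Step 18: union(6, 1) -> merged; set of 6 now {0, 1, 2, 3, 5, 6, 8}
Step 19: union(6, 0) -> already same set; set of 6 now {0, 1, 2, 3, 5, 6, 8}
Set of 5: {0, 1, 2, 3, 5, 6, 8}; 7 is not a member.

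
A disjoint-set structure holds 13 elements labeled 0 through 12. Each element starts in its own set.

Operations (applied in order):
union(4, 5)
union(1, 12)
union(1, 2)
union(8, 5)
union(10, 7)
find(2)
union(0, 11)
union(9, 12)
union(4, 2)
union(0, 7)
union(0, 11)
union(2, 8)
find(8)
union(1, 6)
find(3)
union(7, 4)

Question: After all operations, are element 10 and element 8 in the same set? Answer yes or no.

Step 1: union(4, 5) -> merged; set of 4 now {4, 5}
Step 2: union(1, 12) -> merged; set of 1 now {1, 12}
Step 3: union(1, 2) -> merged; set of 1 now {1, 2, 12}
Step 4: union(8, 5) -> merged; set of 8 now {4, 5, 8}
Step 5: union(10, 7) -> merged; set of 10 now {7, 10}
Step 6: find(2) -> no change; set of 2 is {1, 2, 12}
Step 7: union(0, 11) -> merged; set of 0 now {0, 11}
Step 8: union(9, 12) -> merged; set of 9 now {1, 2, 9, 12}
Step 9: union(4, 2) -> merged; set of 4 now {1, 2, 4, 5, 8, 9, 12}
Step 10: union(0, 7) -> merged; set of 0 now {0, 7, 10, 11}
Step 11: union(0, 11) -> already same set; set of 0 now {0, 7, 10, 11}
Step 12: union(2, 8) -> already same set; set of 2 now {1, 2, 4, 5, 8, 9, 12}
Step 13: find(8) -> no change; set of 8 is {1, 2, 4, 5, 8, 9, 12}
Step 14: union(1, 6) -> merged; set of 1 now {1, 2, 4, 5, 6, 8, 9, 12}
Step 15: find(3) -> no change; set of 3 is {3}
Step 16: union(7, 4) -> merged; set of 7 now {0, 1, 2, 4, 5, 6, 7, 8, 9, 10, 11, 12}
Set of 10: {0, 1, 2, 4, 5, 6, 7, 8, 9, 10, 11, 12}; 8 is a member.

Answer: yes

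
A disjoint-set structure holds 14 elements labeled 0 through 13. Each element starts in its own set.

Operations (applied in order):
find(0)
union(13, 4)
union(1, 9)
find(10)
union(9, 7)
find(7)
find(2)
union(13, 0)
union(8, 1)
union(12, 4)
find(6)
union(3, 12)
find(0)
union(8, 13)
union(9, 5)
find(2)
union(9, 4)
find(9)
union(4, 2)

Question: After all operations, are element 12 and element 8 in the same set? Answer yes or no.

Step 1: find(0) -> no change; set of 0 is {0}
Step 2: union(13, 4) -> merged; set of 13 now {4, 13}
Step 3: union(1, 9) -> merged; set of 1 now {1, 9}
Step 4: find(10) -> no change; set of 10 is {10}
Step 5: union(9, 7) -> merged; set of 9 now {1, 7, 9}
Step 6: find(7) -> no change; set of 7 is {1, 7, 9}
Step 7: find(2) -> no change; set of 2 is {2}
Step 8: union(13, 0) -> merged; set of 13 now {0, 4, 13}
Step 9: union(8, 1) -> merged; set of 8 now {1, 7, 8, 9}
Step 10: union(12, 4) -> merged; set of 12 now {0, 4, 12, 13}
Step 11: find(6) -> no change; set of 6 is {6}
Step 12: union(3, 12) -> merged; set of 3 now {0, 3, 4, 12, 13}
Step 13: find(0) -> no change; set of 0 is {0, 3, 4, 12, 13}
Step 14: union(8, 13) -> merged; set of 8 now {0, 1, 3, 4, 7, 8, 9, 12, 13}
Step 15: union(9, 5) -> merged; set of 9 now {0, 1, 3, 4, 5, 7, 8, 9, 12, 13}
Step 16: find(2) -> no change; set of 2 is {2}
Step 17: union(9, 4) -> already same set; set of 9 now {0, 1, 3, 4, 5, 7, 8, 9, 12, 13}
Step 18: find(9) -> no change; set of 9 is {0, 1, 3, 4, 5, 7, 8, 9, 12, 13}
Step 19: union(4, 2) -> merged; set of 4 now {0, 1, 2, 3, 4, 5, 7, 8, 9, 12, 13}
Set of 12: {0, 1, 2, 3, 4, 5, 7, 8, 9, 12, 13}; 8 is a member.

Answer: yes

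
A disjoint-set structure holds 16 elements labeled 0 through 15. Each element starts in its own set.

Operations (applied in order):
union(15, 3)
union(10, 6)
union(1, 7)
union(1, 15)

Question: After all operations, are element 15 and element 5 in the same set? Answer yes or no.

Answer: no

Derivation:
Step 1: union(15, 3) -> merged; set of 15 now {3, 15}
Step 2: union(10, 6) -> merged; set of 10 now {6, 10}
Step 3: union(1, 7) -> merged; set of 1 now {1, 7}
Step 4: union(1, 15) -> merged; set of 1 now {1, 3, 7, 15}
Set of 15: {1, 3, 7, 15}; 5 is not a member.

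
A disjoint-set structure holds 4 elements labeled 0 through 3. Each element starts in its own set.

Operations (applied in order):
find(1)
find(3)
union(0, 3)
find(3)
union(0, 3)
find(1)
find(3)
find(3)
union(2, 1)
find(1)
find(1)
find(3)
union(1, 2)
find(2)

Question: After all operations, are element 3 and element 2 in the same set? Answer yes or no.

Step 1: find(1) -> no change; set of 1 is {1}
Step 2: find(3) -> no change; set of 3 is {3}
Step 3: union(0, 3) -> merged; set of 0 now {0, 3}
Step 4: find(3) -> no change; set of 3 is {0, 3}
Step 5: union(0, 3) -> already same set; set of 0 now {0, 3}
Step 6: find(1) -> no change; set of 1 is {1}
Step 7: find(3) -> no change; set of 3 is {0, 3}
Step 8: find(3) -> no change; set of 3 is {0, 3}
Step 9: union(2, 1) -> merged; set of 2 now {1, 2}
Step 10: find(1) -> no change; set of 1 is {1, 2}
Step 11: find(1) -> no change; set of 1 is {1, 2}
Step 12: find(3) -> no change; set of 3 is {0, 3}
Step 13: union(1, 2) -> already same set; set of 1 now {1, 2}
Step 14: find(2) -> no change; set of 2 is {1, 2}
Set of 3: {0, 3}; 2 is not a member.

Answer: no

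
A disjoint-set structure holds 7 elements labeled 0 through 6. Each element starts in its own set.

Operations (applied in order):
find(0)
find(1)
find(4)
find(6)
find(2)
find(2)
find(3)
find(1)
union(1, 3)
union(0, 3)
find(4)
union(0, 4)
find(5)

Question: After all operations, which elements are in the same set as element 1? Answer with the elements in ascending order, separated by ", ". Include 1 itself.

Step 1: find(0) -> no change; set of 0 is {0}
Step 2: find(1) -> no change; set of 1 is {1}
Step 3: find(4) -> no change; set of 4 is {4}
Step 4: find(6) -> no change; set of 6 is {6}
Step 5: find(2) -> no change; set of 2 is {2}
Step 6: find(2) -> no change; set of 2 is {2}
Step 7: find(3) -> no change; set of 3 is {3}
Step 8: find(1) -> no change; set of 1 is {1}
Step 9: union(1, 3) -> merged; set of 1 now {1, 3}
Step 10: union(0, 3) -> merged; set of 0 now {0, 1, 3}
Step 11: find(4) -> no change; set of 4 is {4}
Step 12: union(0, 4) -> merged; set of 0 now {0, 1, 3, 4}
Step 13: find(5) -> no change; set of 5 is {5}
Component of 1: {0, 1, 3, 4}

Answer: 0, 1, 3, 4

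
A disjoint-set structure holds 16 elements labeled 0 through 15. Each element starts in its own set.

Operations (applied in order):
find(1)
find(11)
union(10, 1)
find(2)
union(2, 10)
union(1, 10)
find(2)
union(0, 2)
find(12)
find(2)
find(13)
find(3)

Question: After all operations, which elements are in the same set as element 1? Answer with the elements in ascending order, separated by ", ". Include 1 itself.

Step 1: find(1) -> no change; set of 1 is {1}
Step 2: find(11) -> no change; set of 11 is {11}
Step 3: union(10, 1) -> merged; set of 10 now {1, 10}
Step 4: find(2) -> no change; set of 2 is {2}
Step 5: union(2, 10) -> merged; set of 2 now {1, 2, 10}
Step 6: union(1, 10) -> already same set; set of 1 now {1, 2, 10}
Step 7: find(2) -> no change; set of 2 is {1, 2, 10}
Step 8: union(0, 2) -> merged; set of 0 now {0, 1, 2, 10}
Step 9: find(12) -> no change; set of 12 is {12}
Step 10: find(2) -> no change; set of 2 is {0, 1, 2, 10}
Step 11: find(13) -> no change; set of 13 is {13}
Step 12: find(3) -> no change; set of 3 is {3}
Component of 1: {0, 1, 2, 10}

Answer: 0, 1, 2, 10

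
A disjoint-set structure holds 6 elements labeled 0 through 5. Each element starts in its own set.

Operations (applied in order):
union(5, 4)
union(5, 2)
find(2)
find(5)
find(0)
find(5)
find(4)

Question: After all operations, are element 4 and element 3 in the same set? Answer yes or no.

Answer: no

Derivation:
Step 1: union(5, 4) -> merged; set of 5 now {4, 5}
Step 2: union(5, 2) -> merged; set of 5 now {2, 4, 5}
Step 3: find(2) -> no change; set of 2 is {2, 4, 5}
Step 4: find(5) -> no change; set of 5 is {2, 4, 5}
Step 5: find(0) -> no change; set of 0 is {0}
Step 6: find(5) -> no change; set of 5 is {2, 4, 5}
Step 7: find(4) -> no change; set of 4 is {2, 4, 5}
Set of 4: {2, 4, 5}; 3 is not a member.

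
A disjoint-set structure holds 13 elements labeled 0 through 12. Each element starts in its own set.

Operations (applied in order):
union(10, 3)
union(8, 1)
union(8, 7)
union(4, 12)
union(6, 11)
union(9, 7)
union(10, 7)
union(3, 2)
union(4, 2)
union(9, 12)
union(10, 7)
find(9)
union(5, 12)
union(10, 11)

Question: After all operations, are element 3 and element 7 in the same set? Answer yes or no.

Step 1: union(10, 3) -> merged; set of 10 now {3, 10}
Step 2: union(8, 1) -> merged; set of 8 now {1, 8}
Step 3: union(8, 7) -> merged; set of 8 now {1, 7, 8}
Step 4: union(4, 12) -> merged; set of 4 now {4, 12}
Step 5: union(6, 11) -> merged; set of 6 now {6, 11}
Step 6: union(9, 7) -> merged; set of 9 now {1, 7, 8, 9}
Step 7: union(10, 7) -> merged; set of 10 now {1, 3, 7, 8, 9, 10}
Step 8: union(3, 2) -> merged; set of 3 now {1, 2, 3, 7, 8, 9, 10}
Step 9: union(4, 2) -> merged; set of 4 now {1, 2, 3, 4, 7, 8, 9, 10, 12}
Step 10: union(9, 12) -> already same set; set of 9 now {1, 2, 3, 4, 7, 8, 9, 10, 12}
Step 11: union(10, 7) -> already same set; set of 10 now {1, 2, 3, 4, 7, 8, 9, 10, 12}
Step 12: find(9) -> no change; set of 9 is {1, 2, 3, 4, 7, 8, 9, 10, 12}
Step 13: union(5, 12) -> merged; set of 5 now {1, 2, 3, 4, 5, 7, 8, 9, 10, 12}
Step 14: union(10, 11) -> merged; set of 10 now {1, 2, 3, 4, 5, 6, 7, 8, 9, 10, 11, 12}
Set of 3: {1, 2, 3, 4, 5, 6, 7, 8, 9, 10, 11, 12}; 7 is a member.

Answer: yes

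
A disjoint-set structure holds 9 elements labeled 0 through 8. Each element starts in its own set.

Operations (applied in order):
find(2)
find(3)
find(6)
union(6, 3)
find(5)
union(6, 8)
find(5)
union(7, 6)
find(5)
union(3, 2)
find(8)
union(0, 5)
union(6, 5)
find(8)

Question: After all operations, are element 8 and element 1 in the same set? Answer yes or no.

Answer: no

Derivation:
Step 1: find(2) -> no change; set of 2 is {2}
Step 2: find(3) -> no change; set of 3 is {3}
Step 3: find(6) -> no change; set of 6 is {6}
Step 4: union(6, 3) -> merged; set of 6 now {3, 6}
Step 5: find(5) -> no change; set of 5 is {5}
Step 6: union(6, 8) -> merged; set of 6 now {3, 6, 8}
Step 7: find(5) -> no change; set of 5 is {5}
Step 8: union(7, 6) -> merged; set of 7 now {3, 6, 7, 8}
Step 9: find(5) -> no change; set of 5 is {5}
Step 10: union(3, 2) -> merged; set of 3 now {2, 3, 6, 7, 8}
Step 11: find(8) -> no change; set of 8 is {2, 3, 6, 7, 8}
Step 12: union(0, 5) -> merged; set of 0 now {0, 5}
Step 13: union(6, 5) -> merged; set of 6 now {0, 2, 3, 5, 6, 7, 8}
Step 14: find(8) -> no change; set of 8 is {0, 2, 3, 5, 6, 7, 8}
Set of 8: {0, 2, 3, 5, 6, 7, 8}; 1 is not a member.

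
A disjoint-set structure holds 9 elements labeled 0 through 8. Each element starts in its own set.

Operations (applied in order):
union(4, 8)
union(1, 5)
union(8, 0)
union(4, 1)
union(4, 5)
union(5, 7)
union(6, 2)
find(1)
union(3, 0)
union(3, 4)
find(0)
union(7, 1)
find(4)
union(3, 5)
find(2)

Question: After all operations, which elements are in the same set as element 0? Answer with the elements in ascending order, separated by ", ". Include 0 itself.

Answer: 0, 1, 3, 4, 5, 7, 8

Derivation:
Step 1: union(4, 8) -> merged; set of 4 now {4, 8}
Step 2: union(1, 5) -> merged; set of 1 now {1, 5}
Step 3: union(8, 0) -> merged; set of 8 now {0, 4, 8}
Step 4: union(4, 1) -> merged; set of 4 now {0, 1, 4, 5, 8}
Step 5: union(4, 5) -> already same set; set of 4 now {0, 1, 4, 5, 8}
Step 6: union(5, 7) -> merged; set of 5 now {0, 1, 4, 5, 7, 8}
Step 7: union(6, 2) -> merged; set of 6 now {2, 6}
Step 8: find(1) -> no change; set of 1 is {0, 1, 4, 5, 7, 8}
Step 9: union(3, 0) -> merged; set of 3 now {0, 1, 3, 4, 5, 7, 8}
Step 10: union(3, 4) -> already same set; set of 3 now {0, 1, 3, 4, 5, 7, 8}
Step 11: find(0) -> no change; set of 0 is {0, 1, 3, 4, 5, 7, 8}
Step 12: union(7, 1) -> already same set; set of 7 now {0, 1, 3, 4, 5, 7, 8}
Step 13: find(4) -> no change; set of 4 is {0, 1, 3, 4, 5, 7, 8}
Step 14: union(3, 5) -> already same set; set of 3 now {0, 1, 3, 4, 5, 7, 8}
Step 15: find(2) -> no change; set of 2 is {2, 6}
Component of 0: {0, 1, 3, 4, 5, 7, 8}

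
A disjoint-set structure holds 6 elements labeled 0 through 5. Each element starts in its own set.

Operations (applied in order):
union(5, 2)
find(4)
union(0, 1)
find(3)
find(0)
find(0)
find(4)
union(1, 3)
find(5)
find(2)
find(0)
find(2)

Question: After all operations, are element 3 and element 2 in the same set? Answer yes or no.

Answer: no

Derivation:
Step 1: union(5, 2) -> merged; set of 5 now {2, 5}
Step 2: find(4) -> no change; set of 4 is {4}
Step 3: union(0, 1) -> merged; set of 0 now {0, 1}
Step 4: find(3) -> no change; set of 3 is {3}
Step 5: find(0) -> no change; set of 0 is {0, 1}
Step 6: find(0) -> no change; set of 0 is {0, 1}
Step 7: find(4) -> no change; set of 4 is {4}
Step 8: union(1, 3) -> merged; set of 1 now {0, 1, 3}
Step 9: find(5) -> no change; set of 5 is {2, 5}
Step 10: find(2) -> no change; set of 2 is {2, 5}
Step 11: find(0) -> no change; set of 0 is {0, 1, 3}
Step 12: find(2) -> no change; set of 2 is {2, 5}
Set of 3: {0, 1, 3}; 2 is not a member.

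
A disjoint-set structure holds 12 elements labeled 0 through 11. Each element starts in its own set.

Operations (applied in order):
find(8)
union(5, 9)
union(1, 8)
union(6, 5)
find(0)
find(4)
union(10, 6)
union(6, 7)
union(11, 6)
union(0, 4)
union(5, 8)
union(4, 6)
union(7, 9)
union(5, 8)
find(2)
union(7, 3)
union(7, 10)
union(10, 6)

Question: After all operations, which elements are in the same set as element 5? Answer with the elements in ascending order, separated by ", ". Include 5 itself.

Step 1: find(8) -> no change; set of 8 is {8}
Step 2: union(5, 9) -> merged; set of 5 now {5, 9}
Step 3: union(1, 8) -> merged; set of 1 now {1, 8}
Step 4: union(6, 5) -> merged; set of 6 now {5, 6, 9}
Step 5: find(0) -> no change; set of 0 is {0}
Step 6: find(4) -> no change; set of 4 is {4}
Step 7: union(10, 6) -> merged; set of 10 now {5, 6, 9, 10}
Step 8: union(6, 7) -> merged; set of 6 now {5, 6, 7, 9, 10}
Step 9: union(11, 6) -> merged; set of 11 now {5, 6, 7, 9, 10, 11}
Step 10: union(0, 4) -> merged; set of 0 now {0, 4}
Step 11: union(5, 8) -> merged; set of 5 now {1, 5, 6, 7, 8, 9, 10, 11}
Step 12: union(4, 6) -> merged; set of 4 now {0, 1, 4, 5, 6, 7, 8, 9, 10, 11}
Step 13: union(7, 9) -> already same set; set of 7 now {0, 1, 4, 5, 6, 7, 8, 9, 10, 11}
Step 14: union(5, 8) -> already same set; set of 5 now {0, 1, 4, 5, 6, 7, 8, 9, 10, 11}
Step 15: find(2) -> no change; set of 2 is {2}
Step 16: union(7, 3) -> merged; set of 7 now {0, 1, 3, 4, 5, 6, 7, 8, 9, 10, 11}
Step 17: union(7, 10) -> already same set; set of 7 now {0, 1, 3, 4, 5, 6, 7, 8, 9, 10, 11}
Step 18: union(10, 6) -> already same set; set of 10 now {0, 1, 3, 4, 5, 6, 7, 8, 9, 10, 11}
Component of 5: {0, 1, 3, 4, 5, 6, 7, 8, 9, 10, 11}

Answer: 0, 1, 3, 4, 5, 6, 7, 8, 9, 10, 11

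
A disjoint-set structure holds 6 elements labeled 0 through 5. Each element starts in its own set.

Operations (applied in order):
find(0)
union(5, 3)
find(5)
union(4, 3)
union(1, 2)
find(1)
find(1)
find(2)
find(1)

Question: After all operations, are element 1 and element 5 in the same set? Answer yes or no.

Step 1: find(0) -> no change; set of 0 is {0}
Step 2: union(5, 3) -> merged; set of 5 now {3, 5}
Step 3: find(5) -> no change; set of 5 is {3, 5}
Step 4: union(4, 3) -> merged; set of 4 now {3, 4, 5}
Step 5: union(1, 2) -> merged; set of 1 now {1, 2}
Step 6: find(1) -> no change; set of 1 is {1, 2}
Step 7: find(1) -> no change; set of 1 is {1, 2}
Step 8: find(2) -> no change; set of 2 is {1, 2}
Step 9: find(1) -> no change; set of 1 is {1, 2}
Set of 1: {1, 2}; 5 is not a member.

Answer: no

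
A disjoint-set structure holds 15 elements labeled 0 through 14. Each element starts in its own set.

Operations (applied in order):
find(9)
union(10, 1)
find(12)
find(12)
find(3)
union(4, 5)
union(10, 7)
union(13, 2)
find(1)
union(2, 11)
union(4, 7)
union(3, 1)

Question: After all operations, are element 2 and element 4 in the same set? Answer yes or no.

Step 1: find(9) -> no change; set of 9 is {9}
Step 2: union(10, 1) -> merged; set of 10 now {1, 10}
Step 3: find(12) -> no change; set of 12 is {12}
Step 4: find(12) -> no change; set of 12 is {12}
Step 5: find(3) -> no change; set of 3 is {3}
Step 6: union(4, 5) -> merged; set of 4 now {4, 5}
Step 7: union(10, 7) -> merged; set of 10 now {1, 7, 10}
Step 8: union(13, 2) -> merged; set of 13 now {2, 13}
Step 9: find(1) -> no change; set of 1 is {1, 7, 10}
Step 10: union(2, 11) -> merged; set of 2 now {2, 11, 13}
Step 11: union(4, 7) -> merged; set of 4 now {1, 4, 5, 7, 10}
Step 12: union(3, 1) -> merged; set of 3 now {1, 3, 4, 5, 7, 10}
Set of 2: {2, 11, 13}; 4 is not a member.

Answer: no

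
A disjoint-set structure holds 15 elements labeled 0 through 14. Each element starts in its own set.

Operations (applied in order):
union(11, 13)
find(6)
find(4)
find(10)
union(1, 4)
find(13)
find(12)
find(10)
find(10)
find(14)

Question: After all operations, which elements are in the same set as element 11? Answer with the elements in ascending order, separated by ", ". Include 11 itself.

Answer: 11, 13

Derivation:
Step 1: union(11, 13) -> merged; set of 11 now {11, 13}
Step 2: find(6) -> no change; set of 6 is {6}
Step 3: find(4) -> no change; set of 4 is {4}
Step 4: find(10) -> no change; set of 10 is {10}
Step 5: union(1, 4) -> merged; set of 1 now {1, 4}
Step 6: find(13) -> no change; set of 13 is {11, 13}
Step 7: find(12) -> no change; set of 12 is {12}
Step 8: find(10) -> no change; set of 10 is {10}
Step 9: find(10) -> no change; set of 10 is {10}
Step 10: find(14) -> no change; set of 14 is {14}
Component of 11: {11, 13}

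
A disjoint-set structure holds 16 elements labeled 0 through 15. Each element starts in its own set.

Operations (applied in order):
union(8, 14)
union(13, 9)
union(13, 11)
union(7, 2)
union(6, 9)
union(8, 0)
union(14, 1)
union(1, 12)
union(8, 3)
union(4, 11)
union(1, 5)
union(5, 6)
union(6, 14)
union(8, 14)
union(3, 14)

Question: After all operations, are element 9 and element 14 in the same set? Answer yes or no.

Answer: yes

Derivation:
Step 1: union(8, 14) -> merged; set of 8 now {8, 14}
Step 2: union(13, 9) -> merged; set of 13 now {9, 13}
Step 3: union(13, 11) -> merged; set of 13 now {9, 11, 13}
Step 4: union(7, 2) -> merged; set of 7 now {2, 7}
Step 5: union(6, 9) -> merged; set of 6 now {6, 9, 11, 13}
Step 6: union(8, 0) -> merged; set of 8 now {0, 8, 14}
Step 7: union(14, 1) -> merged; set of 14 now {0, 1, 8, 14}
Step 8: union(1, 12) -> merged; set of 1 now {0, 1, 8, 12, 14}
Step 9: union(8, 3) -> merged; set of 8 now {0, 1, 3, 8, 12, 14}
Step 10: union(4, 11) -> merged; set of 4 now {4, 6, 9, 11, 13}
Step 11: union(1, 5) -> merged; set of 1 now {0, 1, 3, 5, 8, 12, 14}
Step 12: union(5, 6) -> merged; set of 5 now {0, 1, 3, 4, 5, 6, 8, 9, 11, 12, 13, 14}
Step 13: union(6, 14) -> already same set; set of 6 now {0, 1, 3, 4, 5, 6, 8, 9, 11, 12, 13, 14}
Step 14: union(8, 14) -> already same set; set of 8 now {0, 1, 3, 4, 5, 6, 8, 9, 11, 12, 13, 14}
Step 15: union(3, 14) -> already same set; set of 3 now {0, 1, 3, 4, 5, 6, 8, 9, 11, 12, 13, 14}
Set of 9: {0, 1, 3, 4, 5, 6, 8, 9, 11, 12, 13, 14}; 14 is a member.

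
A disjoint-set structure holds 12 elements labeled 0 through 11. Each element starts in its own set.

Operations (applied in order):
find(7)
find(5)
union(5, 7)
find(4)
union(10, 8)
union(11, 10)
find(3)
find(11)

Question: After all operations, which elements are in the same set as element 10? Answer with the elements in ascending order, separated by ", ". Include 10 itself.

Step 1: find(7) -> no change; set of 7 is {7}
Step 2: find(5) -> no change; set of 5 is {5}
Step 3: union(5, 7) -> merged; set of 5 now {5, 7}
Step 4: find(4) -> no change; set of 4 is {4}
Step 5: union(10, 8) -> merged; set of 10 now {8, 10}
Step 6: union(11, 10) -> merged; set of 11 now {8, 10, 11}
Step 7: find(3) -> no change; set of 3 is {3}
Step 8: find(11) -> no change; set of 11 is {8, 10, 11}
Component of 10: {8, 10, 11}

Answer: 8, 10, 11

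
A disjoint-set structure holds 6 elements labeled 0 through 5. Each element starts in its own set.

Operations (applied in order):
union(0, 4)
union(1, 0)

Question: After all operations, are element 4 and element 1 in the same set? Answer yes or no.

Answer: yes

Derivation:
Step 1: union(0, 4) -> merged; set of 0 now {0, 4}
Step 2: union(1, 0) -> merged; set of 1 now {0, 1, 4}
Set of 4: {0, 1, 4}; 1 is a member.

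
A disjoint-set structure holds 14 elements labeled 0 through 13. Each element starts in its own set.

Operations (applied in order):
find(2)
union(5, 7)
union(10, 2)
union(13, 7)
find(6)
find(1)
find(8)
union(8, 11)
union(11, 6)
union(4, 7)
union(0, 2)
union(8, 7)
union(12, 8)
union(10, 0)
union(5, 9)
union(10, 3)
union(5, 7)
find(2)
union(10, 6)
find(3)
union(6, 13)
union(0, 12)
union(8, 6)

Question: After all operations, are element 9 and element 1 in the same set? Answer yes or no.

Step 1: find(2) -> no change; set of 2 is {2}
Step 2: union(5, 7) -> merged; set of 5 now {5, 7}
Step 3: union(10, 2) -> merged; set of 10 now {2, 10}
Step 4: union(13, 7) -> merged; set of 13 now {5, 7, 13}
Step 5: find(6) -> no change; set of 6 is {6}
Step 6: find(1) -> no change; set of 1 is {1}
Step 7: find(8) -> no change; set of 8 is {8}
Step 8: union(8, 11) -> merged; set of 8 now {8, 11}
Step 9: union(11, 6) -> merged; set of 11 now {6, 8, 11}
Step 10: union(4, 7) -> merged; set of 4 now {4, 5, 7, 13}
Step 11: union(0, 2) -> merged; set of 0 now {0, 2, 10}
Step 12: union(8, 7) -> merged; set of 8 now {4, 5, 6, 7, 8, 11, 13}
Step 13: union(12, 8) -> merged; set of 12 now {4, 5, 6, 7, 8, 11, 12, 13}
Step 14: union(10, 0) -> already same set; set of 10 now {0, 2, 10}
Step 15: union(5, 9) -> merged; set of 5 now {4, 5, 6, 7, 8, 9, 11, 12, 13}
Step 16: union(10, 3) -> merged; set of 10 now {0, 2, 3, 10}
Step 17: union(5, 7) -> already same set; set of 5 now {4, 5, 6, 7, 8, 9, 11, 12, 13}
Step 18: find(2) -> no change; set of 2 is {0, 2, 3, 10}
Step 19: union(10, 6) -> merged; set of 10 now {0, 2, 3, 4, 5, 6, 7, 8, 9, 10, 11, 12, 13}
Step 20: find(3) -> no change; set of 3 is {0, 2, 3, 4, 5, 6, 7, 8, 9, 10, 11, 12, 13}
Step 21: union(6, 13) -> already same set; set of 6 now {0, 2, 3, 4, 5, 6, 7, 8, 9, 10, 11, 12, 13}
Step 22: union(0, 12) -> already same set; set of 0 now {0, 2, 3, 4, 5, 6, 7, 8, 9, 10, 11, 12, 13}
Step 23: union(8, 6) -> already same set; set of 8 now {0, 2, 3, 4, 5, 6, 7, 8, 9, 10, 11, 12, 13}
Set of 9: {0, 2, 3, 4, 5, 6, 7, 8, 9, 10, 11, 12, 13}; 1 is not a member.

Answer: no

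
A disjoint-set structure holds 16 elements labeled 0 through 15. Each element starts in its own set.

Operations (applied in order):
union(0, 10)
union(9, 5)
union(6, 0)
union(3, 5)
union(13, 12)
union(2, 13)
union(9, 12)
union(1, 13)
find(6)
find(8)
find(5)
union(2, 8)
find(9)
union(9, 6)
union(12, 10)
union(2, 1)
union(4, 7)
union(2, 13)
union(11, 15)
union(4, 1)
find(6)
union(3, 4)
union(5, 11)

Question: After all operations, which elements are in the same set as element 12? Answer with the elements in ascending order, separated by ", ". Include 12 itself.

Step 1: union(0, 10) -> merged; set of 0 now {0, 10}
Step 2: union(9, 5) -> merged; set of 9 now {5, 9}
Step 3: union(6, 0) -> merged; set of 6 now {0, 6, 10}
Step 4: union(3, 5) -> merged; set of 3 now {3, 5, 9}
Step 5: union(13, 12) -> merged; set of 13 now {12, 13}
Step 6: union(2, 13) -> merged; set of 2 now {2, 12, 13}
Step 7: union(9, 12) -> merged; set of 9 now {2, 3, 5, 9, 12, 13}
Step 8: union(1, 13) -> merged; set of 1 now {1, 2, 3, 5, 9, 12, 13}
Step 9: find(6) -> no change; set of 6 is {0, 6, 10}
Step 10: find(8) -> no change; set of 8 is {8}
Step 11: find(5) -> no change; set of 5 is {1, 2, 3, 5, 9, 12, 13}
Step 12: union(2, 8) -> merged; set of 2 now {1, 2, 3, 5, 8, 9, 12, 13}
Step 13: find(9) -> no change; set of 9 is {1, 2, 3, 5, 8, 9, 12, 13}
Step 14: union(9, 6) -> merged; set of 9 now {0, 1, 2, 3, 5, 6, 8, 9, 10, 12, 13}
Step 15: union(12, 10) -> already same set; set of 12 now {0, 1, 2, 3, 5, 6, 8, 9, 10, 12, 13}
Step 16: union(2, 1) -> already same set; set of 2 now {0, 1, 2, 3, 5, 6, 8, 9, 10, 12, 13}
Step 17: union(4, 7) -> merged; set of 4 now {4, 7}
Step 18: union(2, 13) -> already same set; set of 2 now {0, 1, 2, 3, 5, 6, 8, 9, 10, 12, 13}
Step 19: union(11, 15) -> merged; set of 11 now {11, 15}
Step 20: union(4, 1) -> merged; set of 4 now {0, 1, 2, 3, 4, 5, 6, 7, 8, 9, 10, 12, 13}
Step 21: find(6) -> no change; set of 6 is {0, 1, 2, 3, 4, 5, 6, 7, 8, 9, 10, 12, 13}
Step 22: union(3, 4) -> already same set; set of 3 now {0, 1, 2, 3, 4, 5, 6, 7, 8, 9, 10, 12, 13}
Step 23: union(5, 11) -> merged; set of 5 now {0, 1, 2, 3, 4, 5, 6, 7, 8, 9, 10, 11, 12, 13, 15}
Component of 12: {0, 1, 2, 3, 4, 5, 6, 7, 8, 9, 10, 11, 12, 13, 15}

Answer: 0, 1, 2, 3, 4, 5, 6, 7, 8, 9, 10, 11, 12, 13, 15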